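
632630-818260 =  - 185630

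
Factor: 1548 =2^2*3^2*43^1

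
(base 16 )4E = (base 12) 66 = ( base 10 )78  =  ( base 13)60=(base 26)30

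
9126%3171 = 2784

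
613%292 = 29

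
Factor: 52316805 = 3^1*5^1 * 3487787^1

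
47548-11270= 36278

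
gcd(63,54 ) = 9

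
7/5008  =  7/5008 = 0.00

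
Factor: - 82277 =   -  13^1*6329^1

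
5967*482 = 2876094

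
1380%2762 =1380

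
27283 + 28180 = 55463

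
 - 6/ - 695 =6/695 = 0.01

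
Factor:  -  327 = - 3^1*109^1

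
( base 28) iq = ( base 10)530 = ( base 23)101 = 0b1000010010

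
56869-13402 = 43467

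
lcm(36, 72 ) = 72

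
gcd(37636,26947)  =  1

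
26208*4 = 104832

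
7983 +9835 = 17818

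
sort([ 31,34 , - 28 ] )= [ - 28,31,34]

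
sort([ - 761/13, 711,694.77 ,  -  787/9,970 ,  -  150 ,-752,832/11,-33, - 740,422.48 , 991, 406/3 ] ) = [- 752 , - 740, - 150, - 787/9,-761/13 ,  -  33, 832/11, 406/3 , 422.48,694.77,711,  970,991 ] 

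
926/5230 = 463/2615 = 0.18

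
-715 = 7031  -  7746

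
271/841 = 271/841 =0.32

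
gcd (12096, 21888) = 576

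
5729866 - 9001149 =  - 3271283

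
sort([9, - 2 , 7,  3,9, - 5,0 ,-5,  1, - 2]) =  [ - 5,- 5,  -  2, - 2, 0, 1,3, 7,9, 9]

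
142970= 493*290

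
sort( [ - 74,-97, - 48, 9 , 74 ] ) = [ - 97,  -  74, - 48,9 , 74 ]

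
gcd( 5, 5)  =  5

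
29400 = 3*9800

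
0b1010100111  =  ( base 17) 25G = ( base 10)679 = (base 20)1DJ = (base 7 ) 1660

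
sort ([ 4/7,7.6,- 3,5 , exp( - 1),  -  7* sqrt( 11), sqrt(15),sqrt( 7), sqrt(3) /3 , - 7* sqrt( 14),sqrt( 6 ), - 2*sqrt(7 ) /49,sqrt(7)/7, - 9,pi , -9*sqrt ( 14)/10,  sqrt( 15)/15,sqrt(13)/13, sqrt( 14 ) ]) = [-7*sqrt( 14), - 7*sqrt(11), - 9, - 9 * sqrt( 14)/10,- 3, - 2 * sqrt( 7 ) /49, sqrt(15)/15, sqrt(13 ) /13 , exp(- 1),sqrt(7)/7, 4/7,sqrt(3)/3,sqrt ( 6), sqrt( 7 ),pi,sqrt(14 ),sqrt (15),5,  7.6]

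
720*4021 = 2895120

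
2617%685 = 562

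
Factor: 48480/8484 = 2^3*5^1*7^( - 1 ) = 40/7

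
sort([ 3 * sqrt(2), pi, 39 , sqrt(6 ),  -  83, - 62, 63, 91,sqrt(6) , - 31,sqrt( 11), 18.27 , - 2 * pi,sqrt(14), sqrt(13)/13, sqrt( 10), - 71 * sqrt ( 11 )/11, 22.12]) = [ -83,-62,-31, - 71 * sqrt( 11)/11 , - 2* pi,sqrt(13)/13, sqrt(6 ), sqrt(6),pi,sqrt(10 ), sqrt(11 ), sqrt( 14),3*sqrt (2 ),18.27,  22.12,39, 63,91]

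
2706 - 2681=25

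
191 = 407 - 216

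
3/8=3/8 = 0.38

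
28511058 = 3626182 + 24884876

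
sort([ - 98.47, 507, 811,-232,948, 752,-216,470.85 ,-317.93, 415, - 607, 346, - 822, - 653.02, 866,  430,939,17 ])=[-822, - 653.02, - 607,-317.93,-232,-216,-98.47, 17, 346,415, 430,470.85,507, 752, 811, 866 , 939,948]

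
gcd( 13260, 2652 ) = 2652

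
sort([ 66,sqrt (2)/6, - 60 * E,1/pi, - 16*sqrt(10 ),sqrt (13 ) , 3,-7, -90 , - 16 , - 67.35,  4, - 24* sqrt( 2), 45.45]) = [ - 60*E, - 90 , - 67.35 , - 16 * sqrt ( 10), - 24*sqrt(2 ), - 16, - 7,sqrt( 2 )/6, 1/pi, 3,sqrt(13), 4,  45.45, 66]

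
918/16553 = 918/16553 = 0.06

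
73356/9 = 24452/3 = 8150.67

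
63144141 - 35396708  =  27747433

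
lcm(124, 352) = 10912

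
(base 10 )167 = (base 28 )5r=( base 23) 76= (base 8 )247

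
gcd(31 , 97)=1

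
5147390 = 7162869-2015479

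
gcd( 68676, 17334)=6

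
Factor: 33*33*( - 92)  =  -2^2* 3^2*11^2*23^1 = - 100188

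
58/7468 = 29/3734 = 0.01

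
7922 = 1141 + 6781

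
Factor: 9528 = 2^3 * 3^1  *  397^1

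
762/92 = 381/46 = 8.28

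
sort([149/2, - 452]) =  [ - 452, 149/2]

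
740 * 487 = 360380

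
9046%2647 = 1105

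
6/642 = 1/107= 0.01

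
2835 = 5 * 567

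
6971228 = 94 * 74162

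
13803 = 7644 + 6159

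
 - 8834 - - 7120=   -  1714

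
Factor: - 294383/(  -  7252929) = 3^ ( - 3)*29^( - 1 )*59^(-1) * 157^( - 1)*294383^1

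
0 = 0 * 480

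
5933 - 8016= -2083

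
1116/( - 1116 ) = -1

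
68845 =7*9835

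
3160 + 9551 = 12711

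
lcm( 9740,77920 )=77920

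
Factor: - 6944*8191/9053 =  - 56878304/9053=- 2^5 *7^1 * 11^(-1 )*31^1*823^ (-1 )*8191^1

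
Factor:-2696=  - 2^3 *337^1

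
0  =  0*4830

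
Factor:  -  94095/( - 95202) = 85/86 = 2^( - 1)*5^1*17^1*43^( - 1)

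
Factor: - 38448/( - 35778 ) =2^3 * 3^2*67^( - 1 ) =72/67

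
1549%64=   13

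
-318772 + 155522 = -163250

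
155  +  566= 721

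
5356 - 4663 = 693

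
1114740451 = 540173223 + 574567228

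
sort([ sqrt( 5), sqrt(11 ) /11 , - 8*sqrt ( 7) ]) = [ - 8*sqrt( 7), sqrt( 11 )/11,sqrt( 5) ]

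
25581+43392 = 68973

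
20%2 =0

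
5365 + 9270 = 14635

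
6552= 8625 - 2073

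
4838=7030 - 2192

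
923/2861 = 923/2861 = 0.32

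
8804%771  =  323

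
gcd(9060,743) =1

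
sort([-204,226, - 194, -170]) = [ - 204, - 194,-170,226]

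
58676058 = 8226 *7133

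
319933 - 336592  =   - 16659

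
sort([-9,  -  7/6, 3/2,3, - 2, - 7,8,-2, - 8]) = [ - 9, - 8, - 7 , - 2,- 2 , - 7/6, 3/2,3 , 8] 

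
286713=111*2583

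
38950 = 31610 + 7340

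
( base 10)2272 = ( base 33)22S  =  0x8e0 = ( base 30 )2FM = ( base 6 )14304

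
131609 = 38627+92982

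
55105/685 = 11021/137 = 80.45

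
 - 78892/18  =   - 4383+1/9 = - 4382.89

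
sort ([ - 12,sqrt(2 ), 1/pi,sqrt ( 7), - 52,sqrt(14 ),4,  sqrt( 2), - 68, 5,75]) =[ - 68, - 52, - 12, 1/pi,sqrt(2 ), sqrt(2),sqrt(7),sqrt ( 14 ),4,5, 75]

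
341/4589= 341/4589 = 0.07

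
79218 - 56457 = 22761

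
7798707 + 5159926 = 12958633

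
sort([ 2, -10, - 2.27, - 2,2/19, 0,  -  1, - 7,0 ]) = [ - 10,-7 , - 2.27, - 2, - 1,0, 0,2/19,2]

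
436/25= 17  +  11/25= 17.44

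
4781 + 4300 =9081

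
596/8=74 + 1/2 = 74.50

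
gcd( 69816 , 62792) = 8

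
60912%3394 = 3214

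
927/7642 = 927/7642=0.12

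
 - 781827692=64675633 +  - 846503325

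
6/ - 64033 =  -1 + 64027/64033= - 0.00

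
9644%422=360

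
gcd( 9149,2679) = 1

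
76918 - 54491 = 22427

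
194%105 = 89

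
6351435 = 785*8091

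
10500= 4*2625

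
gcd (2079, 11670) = 3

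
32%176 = 32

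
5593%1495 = 1108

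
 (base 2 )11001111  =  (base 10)207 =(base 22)99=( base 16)cf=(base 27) 7I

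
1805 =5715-3910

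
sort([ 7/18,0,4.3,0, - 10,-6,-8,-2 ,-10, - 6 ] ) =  [ - 10,-10, - 8, - 6, - 6,-2,  0,0,7/18,4.3 ] 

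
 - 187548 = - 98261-89287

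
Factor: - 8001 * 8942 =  - 71544942 = - 2^1*3^2*7^1*17^1 * 127^1*263^1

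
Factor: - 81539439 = -3^1*23^1*1181731^1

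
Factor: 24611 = 24611^1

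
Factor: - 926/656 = -2^( - 3)*41^(- 1)*463^1 = -  463/328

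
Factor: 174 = 2^1*3^1*29^1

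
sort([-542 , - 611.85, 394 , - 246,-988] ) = [-988,-611.85,  -  542, - 246, 394 ]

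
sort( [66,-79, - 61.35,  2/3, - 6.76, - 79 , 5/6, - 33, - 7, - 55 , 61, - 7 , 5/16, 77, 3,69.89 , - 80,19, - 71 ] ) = [ - 80, - 79, - 79, - 71, - 61.35,-55, - 33, - 7, - 7, -6.76, 5/16,2/3,  5/6,3, 19,61,66,69.89,77 ]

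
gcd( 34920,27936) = 6984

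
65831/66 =997 + 29/66=   997.44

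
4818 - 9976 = - 5158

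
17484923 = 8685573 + 8799350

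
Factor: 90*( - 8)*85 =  - 2^4*3^2*5^2*17^1 = - 61200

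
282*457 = 128874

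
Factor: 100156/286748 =73/209  =  11^( - 1) * 19^(- 1)*73^1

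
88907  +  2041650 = 2130557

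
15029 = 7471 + 7558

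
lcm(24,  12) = 24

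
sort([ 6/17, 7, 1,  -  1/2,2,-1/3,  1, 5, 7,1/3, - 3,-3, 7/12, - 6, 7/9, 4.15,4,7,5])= [ - 6,- 3, - 3,-1/2, - 1/3, 1/3, 6/17, 7/12, 7/9, 1, 1, 2,4, 4.15,5,5 , 7, 7, 7 ]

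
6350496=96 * 66151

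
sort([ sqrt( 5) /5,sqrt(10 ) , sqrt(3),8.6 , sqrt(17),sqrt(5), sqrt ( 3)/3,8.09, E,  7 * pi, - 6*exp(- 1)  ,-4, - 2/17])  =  [- 4,-6 * exp( - 1 ),  -  2/17,sqrt( 5) /5,  sqrt(3 )/3, sqrt( 3 ), sqrt(5),  E,sqrt( 10) , sqrt(17), 8.09, 8.6,7 * pi] 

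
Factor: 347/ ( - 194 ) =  - 2^(- 1)*97^( - 1 )*347^1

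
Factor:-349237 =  - 7^1 * 49891^1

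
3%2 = 1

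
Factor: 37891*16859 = 638804369 =7^1 *23^1*733^1*5413^1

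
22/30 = 11/15 = 0.73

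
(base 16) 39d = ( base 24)1ED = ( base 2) 1110011101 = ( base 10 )925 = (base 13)562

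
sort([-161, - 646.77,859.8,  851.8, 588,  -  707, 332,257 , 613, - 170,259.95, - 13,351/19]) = [  -  707, - 646.77, -170,  -  161, - 13, 351/19 , 257,259.95,  332,588,613,851.8,  859.8] 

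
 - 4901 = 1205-6106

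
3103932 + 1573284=4677216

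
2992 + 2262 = 5254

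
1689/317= 1689/317 = 5.33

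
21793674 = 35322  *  617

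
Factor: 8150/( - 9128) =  - 25/28 = - 2^(  -  2)*5^2* 7^( - 1)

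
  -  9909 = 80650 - 90559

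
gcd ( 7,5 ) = 1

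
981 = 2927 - 1946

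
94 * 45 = 4230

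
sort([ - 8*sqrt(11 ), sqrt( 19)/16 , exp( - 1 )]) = [-8*sqrt (11),sqrt(19)/16, exp( - 1) ] 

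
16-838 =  - 822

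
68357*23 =1572211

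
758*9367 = 7100186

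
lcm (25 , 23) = 575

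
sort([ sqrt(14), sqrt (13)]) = [ sqrt(13 ),sqrt ( 14 )]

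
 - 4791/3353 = -2  +  1915/3353 = - 1.43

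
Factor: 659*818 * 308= 166031096 =2^3*7^1*11^1*409^1 * 659^1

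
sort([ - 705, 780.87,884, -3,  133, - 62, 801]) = [ - 705, - 62, - 3,133,  780.87, 801 , 884]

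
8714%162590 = 8714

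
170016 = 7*24288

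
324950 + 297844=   622794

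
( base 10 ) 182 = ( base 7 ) 350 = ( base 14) d0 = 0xb6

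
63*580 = 36540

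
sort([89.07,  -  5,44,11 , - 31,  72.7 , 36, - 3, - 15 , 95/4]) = [ - 31, - 15, - 5, - 3, 11,95/4,36, 44, 72.7, 89.07]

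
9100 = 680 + 8420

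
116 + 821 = 937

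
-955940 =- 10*95594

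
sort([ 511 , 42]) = [42, 511]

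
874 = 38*23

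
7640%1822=352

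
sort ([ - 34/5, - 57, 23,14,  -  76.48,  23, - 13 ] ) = [- 76.48, - 57,  -  13, - 34/5,14,23, 23 ]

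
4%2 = 0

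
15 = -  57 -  - 72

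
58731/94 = 58731/94=624.80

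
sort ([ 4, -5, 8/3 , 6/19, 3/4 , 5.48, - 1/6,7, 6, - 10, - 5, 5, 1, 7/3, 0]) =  [ - 10, - 5, -5,- 1/6,0,6/19,3/4, 1, 7/3 , 8/3 , 4,5, 5.48,  6, 7]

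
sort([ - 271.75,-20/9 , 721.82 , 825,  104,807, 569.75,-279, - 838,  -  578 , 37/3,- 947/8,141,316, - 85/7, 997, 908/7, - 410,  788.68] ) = [- 838,  -  578 , - 410,-279,-271.75,-947/8, - 85/7,-20/9,37/3  ,  104,908/7,  141,316,  569.75,  721.82,  788.68, 807, 825,997 ]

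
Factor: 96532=2^2*24133^1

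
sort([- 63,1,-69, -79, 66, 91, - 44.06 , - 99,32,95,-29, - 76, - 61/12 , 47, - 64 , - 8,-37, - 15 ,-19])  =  [ - 99, - 79, - 76, - 69, - 64, - 63, - 44.06 , - 37, - 29, - 19,- 15, - 8,-61/12 , 1 , 32,  47,66,91,  95] 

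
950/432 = 475/216 = 2.20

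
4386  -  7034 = - 2648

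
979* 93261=91302519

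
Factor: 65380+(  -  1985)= 5^1*31^1*409^1= 63395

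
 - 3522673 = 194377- 3717050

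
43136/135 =43136/135 =319.53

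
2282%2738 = 2282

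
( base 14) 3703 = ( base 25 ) F97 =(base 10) 9607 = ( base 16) 2587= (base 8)22607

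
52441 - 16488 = 35953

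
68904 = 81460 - 12556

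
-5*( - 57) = 285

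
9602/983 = 9602/983 = 9.77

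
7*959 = 6713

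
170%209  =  170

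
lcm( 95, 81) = 7695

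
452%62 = 18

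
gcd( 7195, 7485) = 5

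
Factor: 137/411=3^(-1) = 1/3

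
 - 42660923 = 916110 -43577033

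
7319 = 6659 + 660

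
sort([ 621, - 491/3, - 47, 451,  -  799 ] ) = [ - 799, - 491/3, - 47, 451, 621 ] 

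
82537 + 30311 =112848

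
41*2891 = 118531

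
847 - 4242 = - 3395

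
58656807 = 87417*671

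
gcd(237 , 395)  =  79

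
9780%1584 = 276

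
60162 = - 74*(-813)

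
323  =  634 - 311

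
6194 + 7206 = 13400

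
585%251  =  83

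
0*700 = 0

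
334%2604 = 334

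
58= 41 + 17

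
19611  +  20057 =39668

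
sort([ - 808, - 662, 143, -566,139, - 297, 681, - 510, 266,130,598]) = [ - 808, - 662, - 566, - 510,-297,130,139,143, 266,598, 681 ] 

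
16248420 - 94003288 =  - 77754868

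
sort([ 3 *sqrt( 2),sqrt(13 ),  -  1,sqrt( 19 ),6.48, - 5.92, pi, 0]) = [ - 5.92, - 1,0, pi, sqrt (13),  3 * sqrt(2 ), sqrt( 19 ),6.48]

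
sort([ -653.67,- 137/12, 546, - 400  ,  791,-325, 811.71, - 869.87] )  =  [  -  869.87,  -  653.67, - 400, - 325 , - 137/12, 546, 791, 811.71 ] 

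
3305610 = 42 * 78705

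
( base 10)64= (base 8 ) 100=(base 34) 1u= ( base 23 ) 2I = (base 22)2K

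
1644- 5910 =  - 4266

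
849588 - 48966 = 800622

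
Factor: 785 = 5^1*157^1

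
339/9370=339/9370 = 0.04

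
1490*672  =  1001280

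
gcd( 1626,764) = 2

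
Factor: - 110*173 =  - 19030 = - 2^1*5^1 * 11^1 *173^1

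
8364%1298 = 576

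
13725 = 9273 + 4452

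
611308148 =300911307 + 310396841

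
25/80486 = 25/80486 = 0.00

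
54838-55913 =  - 1075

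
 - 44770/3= - 44770/3 = - 14923.33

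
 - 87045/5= - 17409=-17409.00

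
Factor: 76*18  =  2^3*3^2*19^1 = 1368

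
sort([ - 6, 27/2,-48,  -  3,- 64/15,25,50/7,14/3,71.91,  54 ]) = [ - 48 , - 6,-64/15, -3 , 14/3, 50/7, 27/2, 25,54,71.91]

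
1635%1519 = 116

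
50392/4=12598 = 12598.00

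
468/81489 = 156/27163 = 0.01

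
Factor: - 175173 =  - 3^1*58391^1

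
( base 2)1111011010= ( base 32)uq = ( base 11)817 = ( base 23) 1JK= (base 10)986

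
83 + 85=168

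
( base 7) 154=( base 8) 130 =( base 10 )88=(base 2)1011000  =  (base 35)2i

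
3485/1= 3485 = 3485.00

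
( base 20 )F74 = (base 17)1447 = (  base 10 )6144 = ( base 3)22102120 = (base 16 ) 1800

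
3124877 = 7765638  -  4640761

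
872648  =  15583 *56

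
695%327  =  41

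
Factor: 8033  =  29^1 * 277^1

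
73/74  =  73/74  =  0.99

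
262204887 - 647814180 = -385609293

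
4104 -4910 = - 806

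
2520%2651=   2520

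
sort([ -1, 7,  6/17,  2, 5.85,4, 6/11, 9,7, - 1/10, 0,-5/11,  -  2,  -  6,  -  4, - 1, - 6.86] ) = [ -6.86, - 6,-4, - 2,  -  1, - 1,-5/11, - 1/10,0, 6/17,6/11,2, 4 , 5.85,7, 7, 9]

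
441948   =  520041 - 78093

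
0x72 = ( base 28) 42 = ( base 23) 4m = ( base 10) 114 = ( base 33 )3f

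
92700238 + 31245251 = 123945489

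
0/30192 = 0 = 0.00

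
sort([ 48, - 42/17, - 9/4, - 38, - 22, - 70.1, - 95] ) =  [ - 95, - 70.1, - 38, - 22, - 42/17, - 9/4, 48] 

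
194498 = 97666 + 96832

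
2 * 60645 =121290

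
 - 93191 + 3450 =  - 89741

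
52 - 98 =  - 46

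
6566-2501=4065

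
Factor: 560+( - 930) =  - 370 = - 2^1*5^1*37^1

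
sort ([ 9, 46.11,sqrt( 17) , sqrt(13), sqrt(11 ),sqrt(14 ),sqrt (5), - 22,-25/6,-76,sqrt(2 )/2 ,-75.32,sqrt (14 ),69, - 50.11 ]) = [-76, - 75.32, - 50.11, - 22,-25/6, sqrt(2 ) /2,sqrt (5 ),sqrt(  11 ),sqrt(  13),sqrt(14 ),sqrt( 14 ),sqrt(17),9,46.11,  69] 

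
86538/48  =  14423/8 = 1802.88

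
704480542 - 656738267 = 47742275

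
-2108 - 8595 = -10703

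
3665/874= 3665/874 =4.19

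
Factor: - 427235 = -5^1*85447^1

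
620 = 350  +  270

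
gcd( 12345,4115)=4115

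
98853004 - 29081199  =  69771805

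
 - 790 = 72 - 862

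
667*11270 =7517090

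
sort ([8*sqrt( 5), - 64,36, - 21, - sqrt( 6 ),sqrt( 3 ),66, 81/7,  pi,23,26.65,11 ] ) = [- 64,-21, - sqrt(6),sqrt( 3), pi, 11,81/7, 8*sqrt( 5 ), 23,26.65,36,  66 ] 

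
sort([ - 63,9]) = [ -63, 9] 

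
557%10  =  7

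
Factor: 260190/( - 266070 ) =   -  177/181 = - 3^1*59^1*181^ ( - 1)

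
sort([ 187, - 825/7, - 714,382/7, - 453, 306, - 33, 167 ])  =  [-714, - 453, - 825/7, - 33, 382/7,167,187,306]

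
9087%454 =7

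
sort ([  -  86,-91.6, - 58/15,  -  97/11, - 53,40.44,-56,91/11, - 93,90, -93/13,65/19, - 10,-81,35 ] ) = [- 93,-91.6,  -  86,- 81, - 56,- 53 , - 10, - 97/11,-93/13,-58/15,65/19,91/11,  35, 40.44,90 ] 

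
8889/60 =2963/20 = 148.15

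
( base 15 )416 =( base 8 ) 1631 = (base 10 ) 921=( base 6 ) 4133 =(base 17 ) 333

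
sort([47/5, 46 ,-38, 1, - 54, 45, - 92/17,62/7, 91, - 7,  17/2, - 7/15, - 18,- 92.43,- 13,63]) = [ - 92.43, - 54, - 38, - 18, - 13, - 7, - 92/17 , - 7/15,1,17/2,62/7 , 47/5, 45,46, 63,91 ]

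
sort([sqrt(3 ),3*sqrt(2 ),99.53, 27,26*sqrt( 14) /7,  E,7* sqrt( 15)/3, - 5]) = [-5,  sqrt (3 ), E,3*sqrt(2 ), 7* sqrt(15) /3,26* sqrt( 14)/7, 27,  99.53]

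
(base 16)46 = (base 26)2i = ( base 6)154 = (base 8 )106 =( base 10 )70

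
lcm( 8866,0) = 0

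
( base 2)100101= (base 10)37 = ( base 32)15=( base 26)1B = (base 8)45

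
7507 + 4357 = 11864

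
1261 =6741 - 5480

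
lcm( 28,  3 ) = 84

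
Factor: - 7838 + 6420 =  - 2^1* 709^1 = - 1418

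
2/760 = 1/380 = 0.00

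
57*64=3648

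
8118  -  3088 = 5030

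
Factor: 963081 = 3^2*7^1*15287^1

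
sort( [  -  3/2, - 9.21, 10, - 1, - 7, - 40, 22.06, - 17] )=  [-40,  -  17, - 9.21,-7 , - 3/2,  -  1,10,22.06]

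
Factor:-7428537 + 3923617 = -2^3 * 5^1 *87623^1 =- 3504920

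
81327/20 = 4066+7/20 = 4066.35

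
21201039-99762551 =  - 78561512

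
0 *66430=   0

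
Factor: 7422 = 2^1*3^1*1237^1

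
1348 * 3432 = 4626336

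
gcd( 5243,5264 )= 7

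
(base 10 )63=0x3f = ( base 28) 27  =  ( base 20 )33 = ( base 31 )21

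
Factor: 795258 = 2^1*3^4*4909^1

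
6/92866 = 3/46433 = 0.00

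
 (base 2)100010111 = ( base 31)90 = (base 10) 279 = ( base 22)cf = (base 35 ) 7Y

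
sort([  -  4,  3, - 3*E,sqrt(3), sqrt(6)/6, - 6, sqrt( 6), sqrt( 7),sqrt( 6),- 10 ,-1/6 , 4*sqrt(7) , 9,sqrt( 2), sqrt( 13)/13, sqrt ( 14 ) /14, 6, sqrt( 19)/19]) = [  -  10,-3*E, - 6, - 4 , - 1/6,  sqrt (19 )/19, sqrt(14 ) /14, sqrt( 13)/13, sqrt(6)/6, sqrt( 2),sqrt( 3), sqrt( 6),sqrt( 6),  sqrt( 7),3,6, 9,4*sqrt(7 ) ]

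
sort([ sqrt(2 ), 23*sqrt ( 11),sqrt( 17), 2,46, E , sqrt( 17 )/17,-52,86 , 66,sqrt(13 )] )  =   [ - 52,sqrt(17)/17,sqrt ( 2),2,E,  sqrt(13 ),sqrt(17), 46,66, 23*sqrt(11),86] 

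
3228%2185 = 1043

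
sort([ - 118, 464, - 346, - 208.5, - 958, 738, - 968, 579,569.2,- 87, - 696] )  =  [ - 968, - 958,  -  696, - 346, - 208.5, - 118,  -  87, 464,569.2 , 579,  738]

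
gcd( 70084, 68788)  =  4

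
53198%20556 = 12086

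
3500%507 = 458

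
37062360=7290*5084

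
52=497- 445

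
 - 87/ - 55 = 87/55 = 1.58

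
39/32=39/32 = 1.22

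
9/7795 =9/7795  =  0.00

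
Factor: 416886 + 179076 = 2^1*3^2*113^1*293^1=595962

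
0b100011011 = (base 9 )344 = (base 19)EH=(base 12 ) 1B7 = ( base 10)283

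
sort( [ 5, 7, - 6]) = [ - 6,5,7]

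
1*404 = 404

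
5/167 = 5/167 = 0.03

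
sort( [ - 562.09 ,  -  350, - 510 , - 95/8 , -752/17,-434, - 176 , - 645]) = [ - 645, - 562.09, - 510, - 434 , - 350 , - 176, - 752/17, - 95/8]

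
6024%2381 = 1262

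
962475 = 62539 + 899936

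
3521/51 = 3521/51 =69.04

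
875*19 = 16625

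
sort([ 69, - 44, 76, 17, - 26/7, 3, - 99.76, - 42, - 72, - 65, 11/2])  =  [ - 99.76, - 72, - 65, - 44 , - 42, - 26/7 , 3, 11/2, 17, 69,76]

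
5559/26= 213+21/26 = 213.81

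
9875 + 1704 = 11579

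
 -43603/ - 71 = 614 + 9/71 = 614.13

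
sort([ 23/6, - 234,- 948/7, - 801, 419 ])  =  [ - 801, - 234, - 948/7, 23/6 , 419 ]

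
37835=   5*7567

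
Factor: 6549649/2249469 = 3^ ( - 2)*23^ ( - 1 )*31^1*59^1*3581^1*10867^( - 1)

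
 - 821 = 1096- 1917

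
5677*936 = 5313672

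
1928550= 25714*75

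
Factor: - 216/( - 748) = 54/187 = 2^1*3^3*11^( - 1 )*17^( - 1)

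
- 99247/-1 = 99247/1 = 99247.00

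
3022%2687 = 335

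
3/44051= 3/44051 = 0.00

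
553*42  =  23226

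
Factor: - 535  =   - 5^1*107^1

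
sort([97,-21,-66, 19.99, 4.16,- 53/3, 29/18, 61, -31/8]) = [  -  66,-21, - 53/3,  -  31/8, 29/18  ,  4.16, 19.99, 61,  97] 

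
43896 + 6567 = 50463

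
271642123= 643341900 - 371699777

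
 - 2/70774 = - 1 + 35386/35387 = - 0.00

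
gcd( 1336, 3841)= 167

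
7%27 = 7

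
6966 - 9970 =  - 3004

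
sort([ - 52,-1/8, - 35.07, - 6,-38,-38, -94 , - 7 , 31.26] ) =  [ - 94  , - 52 , -38,- 38, - 35.07,  -  7, - 6, - 1/8 , 31.26]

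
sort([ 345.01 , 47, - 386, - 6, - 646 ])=[ - 646, - 386, - 6, 47,345.01 ] 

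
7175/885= 8 + 19/177= 8.11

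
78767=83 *949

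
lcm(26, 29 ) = 754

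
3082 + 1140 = 4222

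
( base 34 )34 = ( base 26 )42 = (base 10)106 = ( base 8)152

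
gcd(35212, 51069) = 1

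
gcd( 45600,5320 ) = 760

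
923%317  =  289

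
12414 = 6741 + 5673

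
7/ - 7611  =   - 1+ 7604/7611 = - 0.00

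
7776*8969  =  69742944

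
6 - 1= 5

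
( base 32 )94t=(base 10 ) 9373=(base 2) 10010010011101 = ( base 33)8k1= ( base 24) g6d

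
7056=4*1764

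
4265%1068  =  1061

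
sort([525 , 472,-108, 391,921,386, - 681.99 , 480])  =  [ - 681.99, - 108,386, 391,472 , 480 , 525,921 ]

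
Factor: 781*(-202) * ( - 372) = 2^3*3^1 *11^1*31^1* 71^1*101^1 = 58687464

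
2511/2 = 1255 + 1/2 = 1255.50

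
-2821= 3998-6819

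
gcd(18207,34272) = 1071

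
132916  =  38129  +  94787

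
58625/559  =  58625/559  =  104.87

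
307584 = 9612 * 32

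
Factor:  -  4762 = -2^1*2381^1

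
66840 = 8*8355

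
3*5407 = 16221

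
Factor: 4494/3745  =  2^1 * 3^1*5^(-1) =6/5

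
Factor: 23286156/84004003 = 2^2*3^1*101^1*19213^1  *84004003^(-1)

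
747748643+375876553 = 1123625196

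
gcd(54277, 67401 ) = 1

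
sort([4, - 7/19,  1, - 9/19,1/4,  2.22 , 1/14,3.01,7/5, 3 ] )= [ - 9/19, - 7/19,1/14,  1/4,1, 7/5,2.22, 3,3.01, 4]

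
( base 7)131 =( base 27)2h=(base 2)1000111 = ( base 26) 2j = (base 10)71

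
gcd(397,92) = 1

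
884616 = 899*984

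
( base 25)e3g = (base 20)1221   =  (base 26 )d21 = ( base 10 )8841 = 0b10001010001001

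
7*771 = 5397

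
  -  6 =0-6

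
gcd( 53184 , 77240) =8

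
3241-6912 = - 3671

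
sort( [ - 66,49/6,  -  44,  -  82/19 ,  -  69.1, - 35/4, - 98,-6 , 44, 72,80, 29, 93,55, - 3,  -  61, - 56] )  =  [ - 98,-69.1, - 66,- 61,- 56,  -  44, - 35/4, - 6, - 82/19  , - 3, 49/6, 29,44,55,  72,80,  93]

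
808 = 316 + 492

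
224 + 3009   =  3233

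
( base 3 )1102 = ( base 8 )46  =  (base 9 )42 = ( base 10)38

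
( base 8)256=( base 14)C6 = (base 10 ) 174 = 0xae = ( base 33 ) 59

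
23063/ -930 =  - 25 + 187/930= -24.80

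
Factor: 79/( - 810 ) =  - 2^(-1 )*3^(  -  4)  *  5^( - 1)*79^1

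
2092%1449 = 643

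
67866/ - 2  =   - 33933/1 = -33933.00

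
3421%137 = 133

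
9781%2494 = 2299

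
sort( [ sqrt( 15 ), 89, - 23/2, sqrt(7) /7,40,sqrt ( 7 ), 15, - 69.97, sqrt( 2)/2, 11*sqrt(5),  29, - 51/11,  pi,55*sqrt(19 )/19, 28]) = [ - 69.97 , - 23/2, - 51/11 , sqrt(7 )/7, sqrt(2 )/2, sqrt(7 ),pi, sqrt( 15), 55*sqrt( 19) /19, 15, 11  *  sqrt( 5), 28, 29, 40, 89]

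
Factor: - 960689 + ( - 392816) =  - 1353505 =- 5^1 * 270701^1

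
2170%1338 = 832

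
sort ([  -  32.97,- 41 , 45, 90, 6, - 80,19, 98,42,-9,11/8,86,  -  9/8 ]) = [  -  80,-41, - 32.97, - 9, - 9/8,11/8,  6,19,42,  45,86, 90,98 ] 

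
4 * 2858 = 11432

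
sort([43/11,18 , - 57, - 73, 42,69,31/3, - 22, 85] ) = [ - 73, - 57, - 22, 43/11,  31/3, 18, 42, 69,  85 ]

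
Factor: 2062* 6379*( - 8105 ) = - 106609101290 = - 2^1*5^1 * 1031^1 * 1621^1*6379^1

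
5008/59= 84+52/59 = 84.88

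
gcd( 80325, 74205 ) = 765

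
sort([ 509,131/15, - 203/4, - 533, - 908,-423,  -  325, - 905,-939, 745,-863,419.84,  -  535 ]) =[ - 939,  -  908, - 905, - 863,  -  535, - 533,- 423, - 325,- 203/4, 131/15,  419.84,509,745 ] 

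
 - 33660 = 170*(-198)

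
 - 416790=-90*4631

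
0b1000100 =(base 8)104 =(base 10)68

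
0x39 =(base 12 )49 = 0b111001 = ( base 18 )33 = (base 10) 57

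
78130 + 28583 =106713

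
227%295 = 227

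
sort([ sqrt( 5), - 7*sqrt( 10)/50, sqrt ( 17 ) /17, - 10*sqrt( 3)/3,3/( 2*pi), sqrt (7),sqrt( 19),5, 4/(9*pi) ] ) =[ - 10*sqrt( 3 )/3,-7*sqrt( 10 ) /50,4/(9*pi ),sqrt( 17 )/17,3/( 2 * pi ), sqrt(5),sqrt( 7 ),sqrt(19) , 5]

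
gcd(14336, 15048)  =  8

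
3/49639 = 3/49639 = 0.00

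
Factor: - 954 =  - 2^1*3^2*53^1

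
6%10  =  6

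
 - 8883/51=-175+ 14/17 = -174.18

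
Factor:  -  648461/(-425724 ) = 2^( - 2)*3^( - 1)*11^1*13^(-1)*167^1*353^1*2729^( - 1 ) 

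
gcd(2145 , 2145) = 2145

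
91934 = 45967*2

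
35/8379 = 5/1197 = 0.00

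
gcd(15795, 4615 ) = 65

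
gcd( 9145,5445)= 5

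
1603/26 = 61 + 17/26 = 61.65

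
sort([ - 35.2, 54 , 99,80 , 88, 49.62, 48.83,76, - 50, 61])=[ - 50  , - 35.2, 48.83, 49.62,54, 61, 76 , 80, 88,99] 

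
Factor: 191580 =2^2*3^1*5^1  *  31^1*103^1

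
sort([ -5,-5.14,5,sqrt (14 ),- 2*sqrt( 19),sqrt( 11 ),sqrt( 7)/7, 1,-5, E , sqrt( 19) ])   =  [ - 2*sqrt( 19 ), - 5.14,-5, - 5, sqrt( 7)/7,1 , E,sqrt( 11 ),  sqrt( 14),sqrt( 19), 5]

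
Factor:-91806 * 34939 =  - 3207609834= - 2^1 * 3^1*11^1*13^1*107^1*34939^1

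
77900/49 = 77900/49 = 1589.80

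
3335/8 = 3335/8 = 416.88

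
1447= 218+1229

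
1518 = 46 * 33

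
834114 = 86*9699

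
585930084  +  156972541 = 742902625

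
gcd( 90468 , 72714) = 6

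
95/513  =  5/27 = 0.19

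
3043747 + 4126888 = 7170635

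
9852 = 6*1642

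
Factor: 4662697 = 13^1 * 358669^1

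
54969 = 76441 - 21472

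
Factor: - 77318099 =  - 77318099^1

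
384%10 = 4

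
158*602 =95116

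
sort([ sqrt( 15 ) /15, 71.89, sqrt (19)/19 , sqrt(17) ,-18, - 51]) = [ - 51, - 18,  sqrt( 19 )/19,sqrt( 15 ) /15,sqrt(17), 71.89]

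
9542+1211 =10753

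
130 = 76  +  54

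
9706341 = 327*29683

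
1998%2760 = 1998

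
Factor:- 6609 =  -3^1*2203^1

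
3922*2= 7844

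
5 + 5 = 10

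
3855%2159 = 1696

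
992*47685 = 47303520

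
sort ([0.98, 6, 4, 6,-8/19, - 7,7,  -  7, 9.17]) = [ - 7 ,  -  7, - 8/19, 0.98, 4, 6, 6, 7 , 9.17 ]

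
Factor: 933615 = 3^2*5^1 * 20747^1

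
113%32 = 17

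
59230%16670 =9220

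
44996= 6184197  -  6139201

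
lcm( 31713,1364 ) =126852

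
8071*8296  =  66957016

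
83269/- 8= - 83269/8 = - 10408.62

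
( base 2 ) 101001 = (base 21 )1k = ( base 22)1j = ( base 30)1b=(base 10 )41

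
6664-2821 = 3843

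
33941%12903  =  8135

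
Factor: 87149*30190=2631028310  =  2^1*5^1* 3019^1 *87149^1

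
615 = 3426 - 2811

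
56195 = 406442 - 350247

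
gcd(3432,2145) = 429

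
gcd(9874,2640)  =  2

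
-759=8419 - 9178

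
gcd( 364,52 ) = 52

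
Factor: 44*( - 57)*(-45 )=112860 = 2^2*  3^3*5^1*11^1 *19^1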